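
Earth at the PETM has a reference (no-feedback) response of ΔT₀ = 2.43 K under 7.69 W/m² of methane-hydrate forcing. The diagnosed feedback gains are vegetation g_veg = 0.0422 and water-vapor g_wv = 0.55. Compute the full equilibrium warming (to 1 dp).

6.0 K

Total gain g = 0.0422 + 0.55 = 0.5922.
Amplification A = 1/(1 − 0.5922) = 2.452.
ΔT = 2.43 × 2.452 = 6.0 K.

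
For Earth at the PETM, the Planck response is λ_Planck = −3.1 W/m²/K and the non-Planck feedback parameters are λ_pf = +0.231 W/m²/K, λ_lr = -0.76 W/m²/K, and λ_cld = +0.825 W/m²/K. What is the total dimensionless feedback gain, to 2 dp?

Convert to gains: g_pf = 0.231/3.1 = 0.07452; g_lr = -0.76/3.1 = -0.2452; g_cld = 0.825/3.1 = 0.2661.
Total gain g = 0.09542.

0.10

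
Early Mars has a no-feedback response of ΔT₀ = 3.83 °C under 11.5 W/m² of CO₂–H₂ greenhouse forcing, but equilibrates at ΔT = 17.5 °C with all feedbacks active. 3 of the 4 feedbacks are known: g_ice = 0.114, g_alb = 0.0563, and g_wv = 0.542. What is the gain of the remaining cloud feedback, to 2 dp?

0.07

Amplification A = ΔT/ΔT₀ = 17.5/3.83 = 4.569.
Total gain g = 1 − 1/A = 1 − 1/4.569 = 0.7811.
Known gains sum to 0.114 + 0.0563 + 0.542 = 0.7123.
g_cld = 0.7811 − 0.7123 = 0.07.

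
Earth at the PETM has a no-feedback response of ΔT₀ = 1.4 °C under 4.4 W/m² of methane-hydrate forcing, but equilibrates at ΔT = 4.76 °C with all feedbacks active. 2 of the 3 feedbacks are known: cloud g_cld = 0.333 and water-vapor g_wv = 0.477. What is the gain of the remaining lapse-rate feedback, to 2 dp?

-0.10

Amplification A = ΔT/ΔT₀ = 4.76/1.4 = 3.4.
Total gain g = 1 − 1/A = 1 − 1/3.4 = 0.7059.
Known gains sum to 0.333 + 0.477 = 0.81.
g_lr = 0.7059 − 0.81 = -0.10.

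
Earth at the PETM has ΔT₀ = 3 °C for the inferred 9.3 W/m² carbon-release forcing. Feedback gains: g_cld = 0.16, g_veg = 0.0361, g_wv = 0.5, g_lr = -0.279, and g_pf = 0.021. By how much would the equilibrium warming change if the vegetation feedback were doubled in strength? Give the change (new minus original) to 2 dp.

0.37 °C

Original: g = 0.4381, ΔT = 3/(1−0.4381) = 5.3390 °C.
With doubled vegetation: g' = 0.4742, ΔT' = 3/(1−0.4742) = 5.7056 °C.
Change = 5.7056 − 5.3390 = 0.37 °C.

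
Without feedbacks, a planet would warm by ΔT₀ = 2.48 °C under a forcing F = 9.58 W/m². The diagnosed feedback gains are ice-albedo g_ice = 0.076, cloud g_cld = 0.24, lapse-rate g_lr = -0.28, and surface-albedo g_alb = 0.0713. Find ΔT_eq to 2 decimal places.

Total gain g = 0.076 + 0.24 − 0.28 + 0.0713 = 0.1073.
Amplification A = 1/(1 − 0.1073) = 1.12.
ΔT = 2.48 × 1.12 = 2.78 °C.

2.78 °C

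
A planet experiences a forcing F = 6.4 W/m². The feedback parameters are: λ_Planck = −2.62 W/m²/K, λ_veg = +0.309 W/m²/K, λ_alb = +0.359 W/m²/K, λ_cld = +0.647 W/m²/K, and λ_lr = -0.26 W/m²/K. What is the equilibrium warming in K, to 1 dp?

Net feedback parameter λ = (−2.62) + (+0.309) + (+0.359) + (+0.647) + (-0.26) = -1.565 W/m²/K.
ΔT = −F/λ = −6.4/(-1.565) = 4.1 K.

4.1 K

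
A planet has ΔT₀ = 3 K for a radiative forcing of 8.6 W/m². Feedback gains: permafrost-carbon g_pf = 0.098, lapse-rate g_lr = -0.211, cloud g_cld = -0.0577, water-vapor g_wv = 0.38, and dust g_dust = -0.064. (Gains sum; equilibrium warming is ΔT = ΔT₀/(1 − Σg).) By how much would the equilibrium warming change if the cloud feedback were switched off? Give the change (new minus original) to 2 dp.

0.25 K

Original: g = 0.1453, ΔT = 3/(1−0.1453) = 3.5100 K.
Without cloud: g' = 0.203, ΔT' = 3/(1−0.203) = 3.7641 K.
Change = 3.7641 − 3.5100 = 0.25 K.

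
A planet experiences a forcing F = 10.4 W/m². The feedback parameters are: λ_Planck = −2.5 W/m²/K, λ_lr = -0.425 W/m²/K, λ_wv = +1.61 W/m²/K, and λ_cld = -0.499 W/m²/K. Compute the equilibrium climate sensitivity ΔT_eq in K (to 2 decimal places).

Net feedback parameter λ = (−2.5) + (-0.425) + (+1.61) + (-0.499) = -1.814 W/m²/K.
ΔT = −F/λ = −10.4/(-1.814) = 5.73 K.

5.73 K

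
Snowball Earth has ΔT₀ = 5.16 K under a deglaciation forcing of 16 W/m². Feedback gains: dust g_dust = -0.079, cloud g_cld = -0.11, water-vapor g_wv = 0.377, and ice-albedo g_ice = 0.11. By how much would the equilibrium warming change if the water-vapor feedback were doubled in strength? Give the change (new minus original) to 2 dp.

8.53 K

Original: g = 0.298, ΔT = 5.16/(1−0.298) = 7.3504 K.
With doubled water-vapor: g' = 0.675, ΔT' = 5.16/(1−0.675) = 15.8769 K.
Change = 15.8769 − 7.3504 = 8.53 K.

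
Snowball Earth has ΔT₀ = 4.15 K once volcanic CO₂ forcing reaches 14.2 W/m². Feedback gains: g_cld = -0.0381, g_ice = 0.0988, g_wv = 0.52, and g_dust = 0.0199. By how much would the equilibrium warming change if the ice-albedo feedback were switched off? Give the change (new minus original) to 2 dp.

-2.06 K

Original: g = 0.6006, ΔT = 4.15/(1−0.6006) = 10.3906 K.
Without ice-albedo: g' = 0.5018, ΔT' = 4.15/(1−0.5018) = 8.3300 K.
Change = 8.3300 − 10.3906 = -2.06 K.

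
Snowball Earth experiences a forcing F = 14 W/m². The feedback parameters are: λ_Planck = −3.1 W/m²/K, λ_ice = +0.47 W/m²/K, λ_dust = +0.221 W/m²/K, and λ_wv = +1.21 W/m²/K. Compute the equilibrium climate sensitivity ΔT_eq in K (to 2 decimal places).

11.68 K

Net feedback parameter λ = (−3.1) + (+0.47) + (+0.221) + (+1.21) = -1.199 W/m²/K.
ΔT = −F/λ = −14/(-1.199) = 11.68 K.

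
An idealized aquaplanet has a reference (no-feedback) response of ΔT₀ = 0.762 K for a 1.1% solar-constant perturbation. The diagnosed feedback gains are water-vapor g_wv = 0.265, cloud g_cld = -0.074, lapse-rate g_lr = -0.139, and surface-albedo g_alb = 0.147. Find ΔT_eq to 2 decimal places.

0.95 K

Total gain g = 0.265 − 0.074 − 0.139 + 0.147 = 0.199.
Amplification A = 1/(1 − 0.199) = 1.248.
ΔT = 0.762 × 1.248 = 0.95 K.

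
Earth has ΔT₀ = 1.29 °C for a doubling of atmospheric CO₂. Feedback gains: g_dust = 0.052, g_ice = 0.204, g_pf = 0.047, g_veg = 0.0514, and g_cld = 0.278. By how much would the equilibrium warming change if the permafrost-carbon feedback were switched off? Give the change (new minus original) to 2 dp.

-0.40 °C

Original: g = 0.6324, ΔT = 1.29/(1−0.6324) = 3.5092 °C.
Without permafrost-carbon: g' = 0.5854, ΔT' = 1.29/(1−0.5854) = 3.1114 °C.
Change = 3.1114 − 3.5092 = -0.40 °C.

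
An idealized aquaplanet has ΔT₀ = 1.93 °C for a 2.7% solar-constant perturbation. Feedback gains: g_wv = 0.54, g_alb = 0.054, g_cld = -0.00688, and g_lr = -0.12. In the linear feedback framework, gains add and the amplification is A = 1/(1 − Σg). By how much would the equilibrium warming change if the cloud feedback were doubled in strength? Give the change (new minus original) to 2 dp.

-0.05 °C

Original: g = 0.46712, ΔT = 1.93/(1−0.46712) = 3.6218 °C.
With doubled cloud: g' = 0.46024, ΔT' = 1.93/(1−0.46024) = 3.5757 °C.
Change = 3.5757 − 3.6218 = -0.05 °C.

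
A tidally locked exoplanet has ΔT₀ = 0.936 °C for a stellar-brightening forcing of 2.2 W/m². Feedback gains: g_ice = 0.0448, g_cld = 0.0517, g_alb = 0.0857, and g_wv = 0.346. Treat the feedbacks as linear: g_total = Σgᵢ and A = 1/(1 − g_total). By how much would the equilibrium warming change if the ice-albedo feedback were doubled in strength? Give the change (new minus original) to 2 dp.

Original: g = 0.5282, ΔT = 0.936/(1−0.5282) = 1.9839 °C.
With doubled ice-albedo: g' = 0.573, ΔT' = 0.936/(1−0.573) = 2.1920 °C.
Change = 2.1920 − 1.9839 = 0.21 °C.

0.21 °C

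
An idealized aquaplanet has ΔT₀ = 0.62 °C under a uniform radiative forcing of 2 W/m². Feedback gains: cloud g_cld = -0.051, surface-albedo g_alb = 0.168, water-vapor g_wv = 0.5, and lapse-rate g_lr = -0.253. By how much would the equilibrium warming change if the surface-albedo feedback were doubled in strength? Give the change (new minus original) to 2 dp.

0.35 °C

Original: g = 0.364, ΔT = 0.62/(1−0.364) = 0.9748 °C.
With doubled surface-albedo: g' = 0.532, ΔT' = 0.62/(1−0.532) = 1.3248 °C.
Change = 1.3248 − 0.9748 = 0.35 °C.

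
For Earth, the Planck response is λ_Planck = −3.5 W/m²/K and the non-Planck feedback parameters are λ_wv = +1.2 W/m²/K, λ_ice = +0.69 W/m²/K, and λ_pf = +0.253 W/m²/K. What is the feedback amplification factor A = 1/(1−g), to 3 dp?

Convert to gains: g_wv = 1.2/3.5 = 0.3429; g_ice = 0.69/3.5 = 0.1971; g_pf = 0.253/3.5 = 0.07229.
Total gain g = 0.61229.
A = 1/(1 − 0.61229) = 2.579.

2.579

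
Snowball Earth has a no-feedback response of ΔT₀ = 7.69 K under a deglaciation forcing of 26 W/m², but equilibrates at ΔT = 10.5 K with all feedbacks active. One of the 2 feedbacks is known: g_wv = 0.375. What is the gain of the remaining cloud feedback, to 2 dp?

Amplification A = ΔT/ΔT₀ = 10.5/7.69 = 1.365.
Total gain g = 1 − 1/A = 1 − 1/1.365 = 0.2674.
The known gain is 0.375.
g_cld = 0.2674 − 0.375 = -0.11.

-0.11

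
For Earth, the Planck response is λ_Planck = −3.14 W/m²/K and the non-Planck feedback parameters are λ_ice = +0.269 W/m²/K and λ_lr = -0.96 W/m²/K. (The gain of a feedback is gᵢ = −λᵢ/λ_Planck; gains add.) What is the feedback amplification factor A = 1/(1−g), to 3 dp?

Convert to gains: g_ice = 0.269/3.14 = 0.08567; g_lr = -0.96/3.14 = -0.3057.
Total gain g = -0.22003.
A = 1/(1 + 0.22003) = 0.820.

0.820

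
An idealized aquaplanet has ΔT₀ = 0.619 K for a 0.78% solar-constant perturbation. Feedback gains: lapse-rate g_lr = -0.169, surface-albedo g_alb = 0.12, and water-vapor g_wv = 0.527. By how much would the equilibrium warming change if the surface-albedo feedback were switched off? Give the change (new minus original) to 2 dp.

-0.22 K

Original: g = 0.478, ΔT = 0.619/(1−0.478) = 1.1858 K.
Without surface-albedo: g' = 0.358, ΔT' = 0.619/(1−0.358) = 0.9642 K.
Change = 0.9642 − 1.1858 = -0.22 K.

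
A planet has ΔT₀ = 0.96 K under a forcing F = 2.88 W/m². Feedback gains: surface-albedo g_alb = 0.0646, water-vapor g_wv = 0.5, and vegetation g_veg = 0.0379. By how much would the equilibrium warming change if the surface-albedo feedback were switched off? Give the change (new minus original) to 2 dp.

Original: g = 0.6025, ΔT = 0.96/(1−0.6025) = 2.4151 K.
Without surface-albedo: g' = 0.5379, ΔT' = 0.96/(1−0.5379) = 2.0775 K.
Change = 2.0775 − 2.4151 = -0.34 K.

-0.34 K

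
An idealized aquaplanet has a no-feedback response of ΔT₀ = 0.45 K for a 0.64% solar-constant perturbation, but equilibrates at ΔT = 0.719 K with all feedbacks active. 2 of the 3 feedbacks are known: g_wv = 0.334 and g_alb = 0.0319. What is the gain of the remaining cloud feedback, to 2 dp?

Amplification A = ΔT/ΔT₀ = 0.719/0.45 = 1.598.
Total gain g = 1 − 1/A = 1 − 1/1.598 = 0.3742.
Known gains sum to 0.334 + 0.0319 = 0.3659.
g_cld = 0.3742 − 0.3659 = 0.01.

0.01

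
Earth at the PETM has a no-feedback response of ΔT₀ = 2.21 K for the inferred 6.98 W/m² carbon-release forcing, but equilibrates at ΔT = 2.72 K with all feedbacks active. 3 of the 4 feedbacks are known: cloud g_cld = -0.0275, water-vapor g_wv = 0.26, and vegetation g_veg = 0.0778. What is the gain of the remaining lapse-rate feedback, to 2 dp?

-0.12

Amplification A = ΔT/ΔT₀ = 2.72/2.21 = 1.231.
Total gain g = 1 − 1/A = 1 − 1/1.231 = 0.1877.
Known gains sum to -0.0275 + 0.26 + 0.0778 = 0.3103.
g_lr = 0.1877 − 0.3103 = -0.12.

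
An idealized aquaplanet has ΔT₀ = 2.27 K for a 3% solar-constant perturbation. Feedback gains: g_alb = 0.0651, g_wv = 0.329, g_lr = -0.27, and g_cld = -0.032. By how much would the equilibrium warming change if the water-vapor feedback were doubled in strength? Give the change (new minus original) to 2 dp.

1.42 K

Original: g = 0.0921, ΔT = 2.27/(1−0.0921) = 2.5003 K.
With doubled water-vapor: g' = 0.4211, ΔT' = 2.27/(1−0.4211) = 3.9212 K.
Change = 3.9212 − 2.5003 = 1.42 K.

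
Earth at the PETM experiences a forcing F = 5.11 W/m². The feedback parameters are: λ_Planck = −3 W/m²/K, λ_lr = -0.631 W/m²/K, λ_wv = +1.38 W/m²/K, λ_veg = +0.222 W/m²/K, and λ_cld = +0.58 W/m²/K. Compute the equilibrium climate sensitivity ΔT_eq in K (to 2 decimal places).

3.53 K

Net feedback parameter λ = (−3) + (-0.631) + (+1.38) + (+0.222) + (+0.58) = -1.449 W/m²/K.
ΔT = −F/λ = −5.11/(-1.449) = 3.53 K.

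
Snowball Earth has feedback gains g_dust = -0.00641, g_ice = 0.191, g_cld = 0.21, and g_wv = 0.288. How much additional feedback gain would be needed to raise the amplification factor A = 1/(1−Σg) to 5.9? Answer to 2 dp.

0.15

Current total gain = 0.68259.
Target gain for A = 5.9: g* = 1 − 1/5.9 = 0.8305.
Additional gain needed = 0.8305 − 0.68259 = 0.15.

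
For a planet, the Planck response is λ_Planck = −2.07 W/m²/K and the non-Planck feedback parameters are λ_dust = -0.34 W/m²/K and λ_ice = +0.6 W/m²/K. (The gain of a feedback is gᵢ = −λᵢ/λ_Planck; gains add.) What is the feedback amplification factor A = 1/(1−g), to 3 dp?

Convert to gains: g_dust = -0.34/2.07 = -0.1643; g_ice = 0.6/2.07 = 0.2899.
Total gain g = 0.1256.
A = 1/(1 − 0.1256) = 1.144.

1.144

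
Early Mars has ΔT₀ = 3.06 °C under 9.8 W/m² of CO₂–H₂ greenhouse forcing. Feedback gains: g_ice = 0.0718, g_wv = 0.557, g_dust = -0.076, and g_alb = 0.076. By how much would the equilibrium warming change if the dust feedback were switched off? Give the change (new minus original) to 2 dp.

2.12 °C

Original: g = 0.6288, ΔT = 3.06/(1−0.6288) = 8.2435 °C.
Without dust: g' = 0.7048, ΔT' = 3.06/(1−0.7048) = 10.3659 °C.
Change = 10.3659 − 8.2435 = 2.12 °C.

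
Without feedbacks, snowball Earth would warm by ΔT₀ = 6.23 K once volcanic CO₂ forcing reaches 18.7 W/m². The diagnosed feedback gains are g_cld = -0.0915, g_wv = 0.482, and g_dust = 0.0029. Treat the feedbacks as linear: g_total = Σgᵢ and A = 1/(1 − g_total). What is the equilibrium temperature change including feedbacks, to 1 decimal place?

10.3 K

Total gain g = -0.0915 + 0.482 + 0.0029 = 0.3934.
Amplification A = 1/(1 − 0.3934) = 1.649.
ΔT = 6.23 × 1.649 = 10.3 K.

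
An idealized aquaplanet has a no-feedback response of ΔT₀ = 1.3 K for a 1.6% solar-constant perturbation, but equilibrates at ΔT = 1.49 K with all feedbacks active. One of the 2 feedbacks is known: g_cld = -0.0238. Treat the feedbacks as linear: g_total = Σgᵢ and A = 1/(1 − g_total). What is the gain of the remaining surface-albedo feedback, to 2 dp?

0.15

Amplification A = ΔT/ΔT₀ = 1.49/1.3 = 1.146.
Total gain g = 1 − 1/A = 1 − 1/1.146 = 0.1274.
The known gain is -0.0238.
g_alb = 0.1274 + 0.0238 = 0.15.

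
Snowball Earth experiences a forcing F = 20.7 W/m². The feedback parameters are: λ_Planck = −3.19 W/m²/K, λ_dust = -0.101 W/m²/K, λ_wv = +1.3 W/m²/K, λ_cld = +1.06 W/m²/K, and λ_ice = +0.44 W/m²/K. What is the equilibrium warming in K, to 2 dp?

42.16 K

Net feedback parameter λ = (−3.19) + (-0.101) + (+1.3) + (+1.06) + (+0.44) = -0.491 W/m²/K.
ΔT = −F/λ = −20.7/(-0.491) = 42.16 K.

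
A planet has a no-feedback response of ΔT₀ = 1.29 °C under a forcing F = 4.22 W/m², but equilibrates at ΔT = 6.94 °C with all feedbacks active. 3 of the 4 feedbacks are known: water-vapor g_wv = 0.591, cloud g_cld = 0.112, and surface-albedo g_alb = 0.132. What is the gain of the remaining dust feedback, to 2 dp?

Amplification A = ΔT/ΔT₀ = 6.94/1.29 = 5.38.
Total gain g = 1 − 1/A = 1 − 1/5.38 = 0.8141.
Known gains sum to 0.591 + 0.112 + 0.132 = 0.835.
g_dust = 0.8141 − 0.835 = -0.02.

-0.02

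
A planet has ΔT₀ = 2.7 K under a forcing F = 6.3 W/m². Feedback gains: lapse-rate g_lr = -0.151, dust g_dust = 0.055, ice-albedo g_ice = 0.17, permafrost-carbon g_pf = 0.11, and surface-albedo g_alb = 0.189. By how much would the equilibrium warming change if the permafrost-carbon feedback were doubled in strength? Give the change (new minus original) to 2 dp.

0.92 K

Original: g = 0.373, ΔT = 2.7/(1−0.373) = 4.3062 K.
With doubled permafrost-carbon: g' = 0.483, ΔT' = 2.7/(1−0.483) = 5.2224 K.
Change = 5.2224 − 4.3062 = 0.92 K.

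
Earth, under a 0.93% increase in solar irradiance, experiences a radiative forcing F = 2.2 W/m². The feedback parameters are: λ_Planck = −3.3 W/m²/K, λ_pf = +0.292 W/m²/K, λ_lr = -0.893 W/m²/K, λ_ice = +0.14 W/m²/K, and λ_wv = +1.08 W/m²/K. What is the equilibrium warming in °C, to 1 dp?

0.8 °C

Net feedback parameter λ = (−3.3) + (+0.292) + (-0.893) + (+0.14) + (+1.08) = -2.681 W/m²/K.
ΔT = −F/λ = −2.2/(-2.681) = 0.8 °C.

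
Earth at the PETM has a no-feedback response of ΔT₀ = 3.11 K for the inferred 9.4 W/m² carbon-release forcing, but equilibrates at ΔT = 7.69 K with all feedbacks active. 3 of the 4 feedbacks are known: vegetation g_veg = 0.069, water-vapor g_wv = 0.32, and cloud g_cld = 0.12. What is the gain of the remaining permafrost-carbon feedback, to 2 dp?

Amplification A = ΔT/ΔT₀ = 7.69/3.11 = 2.473.
Total gain g = 1 − 1/A = 1 − 1/2.473 = 0.5956.
Known gains sum to 0.069 + 0.32 + 0.12 = 0.509.
g_pf = 0.5956 − 0.509 = 0.09.

0.09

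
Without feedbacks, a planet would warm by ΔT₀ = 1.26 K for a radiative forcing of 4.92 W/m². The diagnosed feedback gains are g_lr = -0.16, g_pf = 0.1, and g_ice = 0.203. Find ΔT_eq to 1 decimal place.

Total gain g = -0.16 + 0.1 + 0.203 = 0.143.
Amplification A = 1/(1 − 0.143) = 1.167.
ΔT = 1.26 × 1.167 = 1.5 K.

1.5 K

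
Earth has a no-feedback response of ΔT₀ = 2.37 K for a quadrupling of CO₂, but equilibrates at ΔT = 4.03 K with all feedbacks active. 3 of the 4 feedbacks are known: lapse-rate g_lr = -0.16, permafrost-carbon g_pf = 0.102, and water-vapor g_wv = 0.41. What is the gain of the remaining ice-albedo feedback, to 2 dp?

Amplification A = ΔT/ΔT₀ = 4.03/2.37 = 1.7.
Total gain g = 1 − 1/A = 1 − 1/1.7 = 0.4118.
Known gains sum to -0.16 + 0.102 + 0.41 = 0.352.
g_ice = 0.4118 − 0.352 = 0.06.

0.06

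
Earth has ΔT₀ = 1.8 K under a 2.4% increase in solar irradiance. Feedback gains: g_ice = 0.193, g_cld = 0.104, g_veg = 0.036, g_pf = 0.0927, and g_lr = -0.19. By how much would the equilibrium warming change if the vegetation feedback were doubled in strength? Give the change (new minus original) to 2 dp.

0.12 K

Original: g = 0.2357, ΔT = 1.8/(1−0.2357) = 2.3551 K.
With doubled vegetation: g' = 0.2717, ΔT' = 1.8/(1−0.2717) = 2.4715 K.
Change = 2.4715 − 2.3551 = 0.12 K.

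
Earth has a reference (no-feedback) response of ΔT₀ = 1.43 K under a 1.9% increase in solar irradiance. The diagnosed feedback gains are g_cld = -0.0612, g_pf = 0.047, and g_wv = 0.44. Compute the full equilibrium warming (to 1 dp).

2.5 K

Total gain g = -0.0612 + 0.047 + 0.44 = 0.4258.
Amplification A = 1/(1 − 0.4258) = 1.742.
ΔT = 1.43 × 1.742 = 2.5 K.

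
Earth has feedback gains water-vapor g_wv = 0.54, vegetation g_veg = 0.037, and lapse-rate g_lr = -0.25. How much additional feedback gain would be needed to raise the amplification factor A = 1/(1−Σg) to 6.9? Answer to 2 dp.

0.53

Current total gain = 0.327.
Target gain for A = 6.9: g* = 1 − 1/6.9 = 0.8551.
Additional gain needed = 0.8551 − 0.327 = 0.53.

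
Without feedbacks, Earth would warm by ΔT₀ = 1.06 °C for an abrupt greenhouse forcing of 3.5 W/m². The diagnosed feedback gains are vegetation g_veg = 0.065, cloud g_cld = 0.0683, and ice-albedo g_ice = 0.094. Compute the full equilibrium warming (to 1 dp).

Total gain g = 0.065 + 0.0683 + 0.094 = 0.2273.
Amplification A = 1/(1 − 0.2273) = 1.294.
ΔT = 1.06 × 1.294 = 1.4 °C.

1.4 °C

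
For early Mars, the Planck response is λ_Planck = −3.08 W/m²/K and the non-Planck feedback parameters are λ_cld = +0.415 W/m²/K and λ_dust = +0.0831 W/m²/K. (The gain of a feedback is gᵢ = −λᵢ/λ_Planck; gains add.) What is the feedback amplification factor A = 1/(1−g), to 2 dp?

Convert to gains: g_cld = 0.415/3.08 = 0.1347; g_dust = 0.0831/3.08 = 0.02698.
Total gain g = 0.16168.
A = 1/(1 − 0.16168) = 1.19.

1.19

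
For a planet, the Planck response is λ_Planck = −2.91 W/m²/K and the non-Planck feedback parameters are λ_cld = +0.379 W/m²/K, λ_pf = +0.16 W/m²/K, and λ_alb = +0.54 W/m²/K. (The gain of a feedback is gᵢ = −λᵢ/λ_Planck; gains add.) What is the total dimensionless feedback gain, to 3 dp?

Convert to gains: g_cld = 0.379/2.91 = 0.1302; g_pf = 0.16/2.91 = 0.05498; g_alb = 0.54/2.91 = 0.1856.
Total gain g = 0.37078.

0.371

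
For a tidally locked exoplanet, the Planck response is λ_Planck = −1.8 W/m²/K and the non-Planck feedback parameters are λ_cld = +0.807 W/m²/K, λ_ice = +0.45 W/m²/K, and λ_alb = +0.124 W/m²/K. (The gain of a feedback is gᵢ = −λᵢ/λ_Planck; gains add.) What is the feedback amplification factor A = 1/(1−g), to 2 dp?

Convert to gains: g_cld = 0.807/1.8 = 0.4483; g_ice = 0.45/1.8 = 0.25; g_alb = 0.124/1.8 = 0.06889.
Total gain g = 0.76719.
A = 1/(1 − 0.76719) = 4.30.

4.30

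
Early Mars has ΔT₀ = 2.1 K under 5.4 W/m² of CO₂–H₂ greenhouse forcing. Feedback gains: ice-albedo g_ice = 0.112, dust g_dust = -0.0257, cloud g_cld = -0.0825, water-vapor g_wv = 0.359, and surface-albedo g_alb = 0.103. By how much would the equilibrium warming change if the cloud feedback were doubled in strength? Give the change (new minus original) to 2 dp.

Original: g = 0.4658, ΔT = 2.1/(1−0.4658) = 3.9311 K.
With doubled cloud: g' = 0.3833, ΔT' = 2.1/(1−0.3833) = 3.4052 K.
Change = 3.4052 − 3.9311 = -0.53 K.

-0.53 K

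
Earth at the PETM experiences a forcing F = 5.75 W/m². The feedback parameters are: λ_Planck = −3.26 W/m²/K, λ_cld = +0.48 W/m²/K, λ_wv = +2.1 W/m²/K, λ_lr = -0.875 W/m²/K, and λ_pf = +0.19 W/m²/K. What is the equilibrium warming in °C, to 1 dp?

4.2 °C

Net feedback parameter λ = (−3.26) + (+0.48) + (+2.1) + (-0.875) + (+0.19) = -1.365 W/m²/K.
ΔT = −F/λ = −5.75/(-1.365) = 4.2 °C.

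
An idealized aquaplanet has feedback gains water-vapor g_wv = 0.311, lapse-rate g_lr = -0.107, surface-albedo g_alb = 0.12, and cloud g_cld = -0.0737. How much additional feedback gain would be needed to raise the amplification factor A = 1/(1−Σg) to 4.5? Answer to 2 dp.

0.53

Current total gain = 0.2503.
Target gain for A = 4.5: g* = 1 − 1/4.5 = 0.7778.
Additional gain needed = 0.7778 − 0.2503 = 0.53.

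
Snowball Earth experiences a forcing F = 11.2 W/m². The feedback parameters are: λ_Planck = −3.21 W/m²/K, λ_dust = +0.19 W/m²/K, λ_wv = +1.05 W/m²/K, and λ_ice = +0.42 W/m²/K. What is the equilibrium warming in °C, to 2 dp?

7.23 °C

Net feedback parameter λ = (−3.21) + (+0.19) + (+1.05) + (+0.42) = -1.55 W/m²/K.
ΔT = −F/λ = −11.2/(-1.55) = 7.23 °C.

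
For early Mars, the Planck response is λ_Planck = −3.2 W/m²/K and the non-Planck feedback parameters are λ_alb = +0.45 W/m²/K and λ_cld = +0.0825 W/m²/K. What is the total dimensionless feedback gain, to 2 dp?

0.17

Convert to gains: g_alb = 0.45/3.2 = 0.1406; g_cld = 0.0825/3.2 = 0.02578.
Total gain g = 0.16638.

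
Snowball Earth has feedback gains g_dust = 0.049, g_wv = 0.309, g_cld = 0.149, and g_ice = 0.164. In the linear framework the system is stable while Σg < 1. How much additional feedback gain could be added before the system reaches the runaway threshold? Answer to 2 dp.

Current total gain = 0.049 + 0.309 + 0.149 + 0.164 = 0.671.
Margin to runaway = 1 − 0.671 = 0.33.

0.33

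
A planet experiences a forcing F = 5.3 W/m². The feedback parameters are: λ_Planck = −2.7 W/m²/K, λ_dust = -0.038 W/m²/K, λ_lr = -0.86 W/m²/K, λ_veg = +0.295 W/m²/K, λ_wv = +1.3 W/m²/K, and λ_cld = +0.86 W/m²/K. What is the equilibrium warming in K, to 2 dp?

Net feedback parameter λ = (−2.7) + (-0.038) + (-0.86) + (+0.295) + (+1.3) + (+0.86) = -1.143 W/m²/K.
ΔT = −F/λ = −5.3/(-1.143) = 4.64 K.

4.64 K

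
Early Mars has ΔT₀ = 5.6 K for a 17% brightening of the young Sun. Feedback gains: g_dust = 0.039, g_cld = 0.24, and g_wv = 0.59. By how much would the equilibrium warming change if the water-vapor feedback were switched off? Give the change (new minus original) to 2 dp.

Original: g = 0.869, ΔT = 5.6/(1−0.869) = 42.7481 K.
Without water-vapor: g' = 0.279, ΔT' = 5.6/(1−0.279) = 7.7670 K.
Change = 7.7670 − 42.7481 = -34.98 K.

-34.98 K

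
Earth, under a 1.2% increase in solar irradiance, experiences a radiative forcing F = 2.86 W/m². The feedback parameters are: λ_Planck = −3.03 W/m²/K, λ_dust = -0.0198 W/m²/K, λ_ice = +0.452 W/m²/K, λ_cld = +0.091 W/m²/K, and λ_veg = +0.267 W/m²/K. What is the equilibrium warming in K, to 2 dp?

1.28 K

Net feedback parameter λ = (−3.03) + (-0.0198) + (+0.452) + (+0.091) + (+0.267) = -2.2398 W/m²/K.
ΔT = −F/λ = −2.86/(-2.2398) = 1.28 K.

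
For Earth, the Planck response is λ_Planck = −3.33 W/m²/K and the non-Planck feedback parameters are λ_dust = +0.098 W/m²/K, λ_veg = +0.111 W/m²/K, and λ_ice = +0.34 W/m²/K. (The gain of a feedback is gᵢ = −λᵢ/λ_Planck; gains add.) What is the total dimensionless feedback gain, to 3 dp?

Convert to gains: g_dust = 0.098/3.33 = 0.02943; g_veg = 0.111/3.33 = 0.03333; g_ice = 0.34/3.33 = 0.1021.
Total gain g = 0.16486.

0.165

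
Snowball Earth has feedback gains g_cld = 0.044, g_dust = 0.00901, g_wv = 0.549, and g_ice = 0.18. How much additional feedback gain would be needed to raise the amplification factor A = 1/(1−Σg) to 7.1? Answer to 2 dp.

Current total gain = 0.78201.
Target gain for A = 7.1: g* = 1 − 1/7.1 = 0.8592.
Additional gain needed = 0.8592 − 0.78201 = 0.08.

0.08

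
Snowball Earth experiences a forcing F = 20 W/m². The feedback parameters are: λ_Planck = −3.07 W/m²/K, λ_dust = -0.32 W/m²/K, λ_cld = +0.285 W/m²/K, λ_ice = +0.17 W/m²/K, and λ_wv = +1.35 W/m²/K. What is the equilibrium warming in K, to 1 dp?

12.6 K

Net feedback parameter λ = (−3.07) + (-0.32) + (+0.285) + (+0.17) + (+1.35) = -1.585 W/m²/K.
ΔT = −F/λ = −20/(-1.585) = 12.6 K.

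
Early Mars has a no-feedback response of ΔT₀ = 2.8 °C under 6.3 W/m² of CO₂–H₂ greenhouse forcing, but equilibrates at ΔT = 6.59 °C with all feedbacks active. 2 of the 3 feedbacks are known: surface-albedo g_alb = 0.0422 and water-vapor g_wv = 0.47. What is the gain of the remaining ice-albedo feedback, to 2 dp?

Amplification A = ΔT/ΔT₀ = 6.59/2.8 = 2.354.
Total gain g = 1 − 1/A = 1 − 1/2.354 = 0.5752.
Known gains sum to 0.0422 + 0.47 = 0.5122.
g_ice = 0.5752 − 0.5122 = 0.06.

0.06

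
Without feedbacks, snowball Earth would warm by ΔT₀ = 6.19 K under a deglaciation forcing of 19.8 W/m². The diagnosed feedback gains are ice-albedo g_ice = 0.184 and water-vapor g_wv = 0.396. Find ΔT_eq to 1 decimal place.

Total gain g = 0.184 + 0.396 = 0.58.
Amplification A = 1/(1 − 0.58) = 2.381.
ΔT = 6.19 × 2.381 = 14.7 K.

14.7 K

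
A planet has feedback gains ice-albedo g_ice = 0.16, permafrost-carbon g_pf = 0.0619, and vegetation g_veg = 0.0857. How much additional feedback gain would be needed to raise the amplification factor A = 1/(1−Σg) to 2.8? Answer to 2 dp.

Current total gain = 0.3076.
Target gain for A = 2.8: g* = 1 − 1/2.8 = 0.6429.
Additional gain needed = 0.6429 − 0.3076 = 0.34.

0.34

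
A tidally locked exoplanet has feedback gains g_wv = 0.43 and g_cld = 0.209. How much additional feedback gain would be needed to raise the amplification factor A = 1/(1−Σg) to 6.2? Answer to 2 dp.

0.20

Current total gain = 0.639.
Target gain for A = 6.2: g* = 1 − 1/6.2 = 0.8387.
Additional gain needed = 0.8387 − 0.639 = 0.20.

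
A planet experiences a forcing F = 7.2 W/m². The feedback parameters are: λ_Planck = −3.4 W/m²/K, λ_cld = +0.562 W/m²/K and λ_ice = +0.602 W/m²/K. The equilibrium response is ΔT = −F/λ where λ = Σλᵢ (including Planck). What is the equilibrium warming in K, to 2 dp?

Net feedback parameter λ = (−3.4) + (+0.562) + (+0.602) = -2.236 W/m²/K.
ΔT = −F/λ = −7.2/(-2.236) = 3.22 K.

3.22 K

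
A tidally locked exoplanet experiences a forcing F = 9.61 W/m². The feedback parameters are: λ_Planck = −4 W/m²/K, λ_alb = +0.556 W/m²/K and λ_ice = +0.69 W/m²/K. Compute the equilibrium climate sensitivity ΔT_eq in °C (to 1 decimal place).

3.5 °C

Net feedback parameter λ = (−4) + (+0.556) + (+0.69) = -2.754 W/m²/K.
ΔT = −F/λ = −9.61/(-2.754) = 3.5 °C.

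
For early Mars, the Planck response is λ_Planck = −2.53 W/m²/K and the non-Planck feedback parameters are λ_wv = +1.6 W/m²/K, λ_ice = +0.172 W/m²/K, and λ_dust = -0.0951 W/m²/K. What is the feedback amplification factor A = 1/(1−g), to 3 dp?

Convert to gains: g_wv = 1.6/2.53 = 0.6324; g_ice = 0.172/2.53 = 0.06798; g_dust = -0.0951/2.53 = -0.03759.
Total gain g = 0.66279.
A = 1/(1 − 0.66279) = 2.966.

2.966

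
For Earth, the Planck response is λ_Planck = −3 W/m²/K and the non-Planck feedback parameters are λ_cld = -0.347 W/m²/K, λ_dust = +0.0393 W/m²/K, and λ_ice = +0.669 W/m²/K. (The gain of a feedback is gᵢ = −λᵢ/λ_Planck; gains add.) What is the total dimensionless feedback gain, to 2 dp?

Convert to gains: g_cld = -0.347/3 = -0.1157; g_dust = 0.0393/3 = 0.0131; g_ice = 0.669/3 = 0.223.
Total gain g = 0.1204.

0.12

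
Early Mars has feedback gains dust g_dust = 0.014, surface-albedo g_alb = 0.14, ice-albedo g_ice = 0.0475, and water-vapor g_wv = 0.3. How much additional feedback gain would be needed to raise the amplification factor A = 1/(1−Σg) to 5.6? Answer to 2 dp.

0.32

Current total gain = 0.5015.
Target gain for A = 5.6: g* = 1 − 1/5.6 = 0.8214.
Additional gain needed = 0.8214 − 0.5015 = 0.32.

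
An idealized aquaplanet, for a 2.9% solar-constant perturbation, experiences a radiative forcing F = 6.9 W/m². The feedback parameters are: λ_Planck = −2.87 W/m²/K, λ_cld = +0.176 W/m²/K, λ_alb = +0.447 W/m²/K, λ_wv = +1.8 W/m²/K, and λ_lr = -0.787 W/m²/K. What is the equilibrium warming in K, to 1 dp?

5.6 K

Net feedback parameter λ = (−2.87) + (+0.176) + (+0.447) + (+1.8) + (-0.787) = -1.234 W/m²/K.
ΔT = −F/λ = −6.9/(-1.234) = 5.6 K.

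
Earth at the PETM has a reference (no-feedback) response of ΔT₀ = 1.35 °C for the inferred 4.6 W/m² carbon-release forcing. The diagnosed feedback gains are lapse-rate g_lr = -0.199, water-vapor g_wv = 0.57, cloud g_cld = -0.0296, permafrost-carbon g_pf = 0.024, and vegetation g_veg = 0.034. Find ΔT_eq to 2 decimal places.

2.25 °C

Total gain g = -0.199 + 0.57 − 0.0296 + 0.024 + 0.034 = 0.3994.
Amplification A = 1/(1 − 0.3994) = 1.665.
ΔT = 1.35 × 1.665 = 2.25 °C.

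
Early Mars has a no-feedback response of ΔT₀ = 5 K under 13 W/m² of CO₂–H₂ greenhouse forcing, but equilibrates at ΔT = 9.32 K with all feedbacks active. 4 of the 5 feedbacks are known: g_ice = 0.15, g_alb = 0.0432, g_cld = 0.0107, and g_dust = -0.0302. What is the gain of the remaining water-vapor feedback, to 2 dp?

0.29

Amplification A = ΔT/ΔT₀ = 9.32/5 = 1.864.
Total gain g = 1 − 1/A = 1 − 1/1.864 = 0.4635.
Known gains sum to 0.15 + 0.0432 + 0.0107 − 0.0302 = 0.1737.
g_wv = 0.4635 − 0.1737 = 0.29.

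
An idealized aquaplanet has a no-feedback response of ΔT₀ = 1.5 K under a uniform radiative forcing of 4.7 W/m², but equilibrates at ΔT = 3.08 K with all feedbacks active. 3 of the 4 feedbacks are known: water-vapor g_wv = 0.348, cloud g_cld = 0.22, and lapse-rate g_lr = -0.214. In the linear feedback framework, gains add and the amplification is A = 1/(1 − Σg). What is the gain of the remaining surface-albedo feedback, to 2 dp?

Amplification A = ΔT/ΔT₀ = 3.08/1.5 = 2.053.
Total gain g = 1 − 1/A = 1 − 1/2.053 = 0.5129.
Known gains sum to 0.348 + 0.22 − 0.214 = 0.354.
g_alb = 0.5129 − 0.354 = 0.16.

0.16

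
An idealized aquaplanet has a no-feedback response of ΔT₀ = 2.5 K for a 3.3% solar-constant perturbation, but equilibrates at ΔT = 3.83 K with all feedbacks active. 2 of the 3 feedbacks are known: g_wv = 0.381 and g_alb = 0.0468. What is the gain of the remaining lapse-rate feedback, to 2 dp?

Amplification A = ΔT/ΔT₀ = 3.83/2.5 = 1.532.
Total gain g = 1 − 1/A = 1 − 1/1.532 = 0.3473.
Known gains sum to 0.381 + 0.0468 = 0.4278.
g_lr = 0.3473 − 0.4278 = -0.08.

-0.08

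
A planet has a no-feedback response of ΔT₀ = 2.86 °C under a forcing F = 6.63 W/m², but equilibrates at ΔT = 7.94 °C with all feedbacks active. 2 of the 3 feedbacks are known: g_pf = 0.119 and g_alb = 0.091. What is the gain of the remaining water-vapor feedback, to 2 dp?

0.43

Amplification A = ΔT/ΔT₀ = 7.94/2.86 = 2.776.
Total gain g = 1 − 1/A = 1 − 1/2.776 = 0.6398.
Known gains sum to 0.119 + 0.091 = 0.21.
g_wv = 0.6398 − 0.21 = 0.43.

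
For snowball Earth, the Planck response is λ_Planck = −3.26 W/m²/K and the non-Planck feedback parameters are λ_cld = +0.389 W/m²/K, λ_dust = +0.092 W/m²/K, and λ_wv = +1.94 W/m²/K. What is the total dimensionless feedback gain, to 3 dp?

0.743

Convert to gains: g_cld = 0.389/3.26 = 0.1193; g_dust = 0.092/3.26 = 0.02822; g_wv = 1.94/3.26 = 0.5951.
Total gain g = 0.74262.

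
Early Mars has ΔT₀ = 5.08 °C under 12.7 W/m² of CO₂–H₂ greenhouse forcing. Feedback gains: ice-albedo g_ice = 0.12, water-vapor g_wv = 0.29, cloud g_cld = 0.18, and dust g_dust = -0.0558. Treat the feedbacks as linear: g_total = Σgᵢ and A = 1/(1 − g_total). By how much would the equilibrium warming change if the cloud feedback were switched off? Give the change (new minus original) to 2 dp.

Original: g = 0.5342, ΔT = 5.08/(1−0.5342) = 10.9060 °C.
Without cloud: g' = 0.3542, ΔT' = 5.08/(1−0.3542) = 7.8662 °C.
Change = 7.8662 − 10.9060 = -3.04 °C.

-3.04 °C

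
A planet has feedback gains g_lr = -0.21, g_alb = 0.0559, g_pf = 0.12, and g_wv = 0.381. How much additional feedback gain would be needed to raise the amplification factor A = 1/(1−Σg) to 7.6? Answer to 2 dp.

Current total gain = 0.3469.
Target gain for A = 7.6: g* = 1 − 1/7.6 = 0.8684.
Additional gain needed = 0.8684 − 0.3469 = 0.52.

0.52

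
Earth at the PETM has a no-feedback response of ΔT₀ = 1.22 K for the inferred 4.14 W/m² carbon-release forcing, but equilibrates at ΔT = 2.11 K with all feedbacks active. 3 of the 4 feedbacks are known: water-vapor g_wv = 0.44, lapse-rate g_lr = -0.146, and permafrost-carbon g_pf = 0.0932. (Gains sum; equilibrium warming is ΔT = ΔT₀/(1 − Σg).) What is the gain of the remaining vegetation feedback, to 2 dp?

Amplification A = ΔT/ΔT₀ = 2.11/1.22 = 1.73.
Total gain g = 1 − 1/A = 1 − 1/1.73 = 0.422.
Known gains sum to 0.44 − 0.146 + 0.0932 = 0.3872.
g_veg = 0.422 − 0.3872 = 0.03.

0.03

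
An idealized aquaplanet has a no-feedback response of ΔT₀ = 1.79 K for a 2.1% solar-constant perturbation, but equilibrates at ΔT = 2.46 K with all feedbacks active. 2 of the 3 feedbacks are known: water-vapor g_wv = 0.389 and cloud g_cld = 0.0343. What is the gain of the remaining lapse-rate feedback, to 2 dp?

Amplification A = ΔT/ΔT₀ = 2.46/1.79 = 1.374.
Total gain g = 1 − 1/A = 1 − 1/1.374 = 0.2722.
Known gains sum to 0.389 + 0.0343 = 0.4233.
g_lr = 0.2722 − 0.4233 = -0.15.

-0.15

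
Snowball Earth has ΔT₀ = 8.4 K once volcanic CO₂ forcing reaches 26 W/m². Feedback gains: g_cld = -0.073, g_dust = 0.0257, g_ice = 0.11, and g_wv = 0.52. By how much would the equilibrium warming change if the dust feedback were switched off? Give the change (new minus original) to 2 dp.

-1.17 K

Original: g = 0.5827, ΔT = 8.4/(1−0.5827) = 20.1294 K.
Without dust: g' = 0.557, ΔT' = 8.4/(1−0.557) = 18.9616 K.
Change = 18.9616 − 20.1294 = -1.17 K.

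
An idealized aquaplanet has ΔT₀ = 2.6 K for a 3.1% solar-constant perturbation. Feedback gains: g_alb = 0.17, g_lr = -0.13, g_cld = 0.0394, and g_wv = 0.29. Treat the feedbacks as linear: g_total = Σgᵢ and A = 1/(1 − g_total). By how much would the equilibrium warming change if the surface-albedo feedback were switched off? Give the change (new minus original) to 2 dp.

-0.88 K

Original: g = 0.3694, ΔT = 2.6/(1−0.3694) = 4.1231 K.
Without surface-albedo: g' = 0.1994, ΔT' = 2.6/(1−0.1994) = 3.2476 K.
Change = 3.2476 − 4.1231 = -0.88 K.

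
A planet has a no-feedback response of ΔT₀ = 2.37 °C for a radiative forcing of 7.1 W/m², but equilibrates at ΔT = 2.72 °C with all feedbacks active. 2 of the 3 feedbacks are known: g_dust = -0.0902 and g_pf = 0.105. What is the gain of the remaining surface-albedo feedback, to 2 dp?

0.11

Amplification A = ΔT/ΔT₀ = 2.72/2.37 = 1.148.
Total gain g = 1 − 1/A = 1 − 1/1.148 = 0.1289.
Known gains sum to -0.0902 + 0.105 = 0.0148.
g_alb = 0.1289 − 0.0148 = 0.11.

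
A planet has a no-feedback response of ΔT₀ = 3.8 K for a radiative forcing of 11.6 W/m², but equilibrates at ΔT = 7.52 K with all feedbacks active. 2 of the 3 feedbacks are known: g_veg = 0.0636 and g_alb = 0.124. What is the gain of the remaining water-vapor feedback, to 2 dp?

Amplification A = ΔT/ΔT₀ = 7.52/3.8 = 1.979.
Total gain g = 1 − 1/A = 1 − 1/1.979 = 0.4947.
Known gains sum to 0.0636 + 0.124 = 0.1876.
g_wv = 0.4947 − 0.1876 = 0.31.

0.31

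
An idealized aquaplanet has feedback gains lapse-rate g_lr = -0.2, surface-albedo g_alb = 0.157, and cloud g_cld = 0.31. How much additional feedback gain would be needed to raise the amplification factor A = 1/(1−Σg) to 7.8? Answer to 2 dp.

Current total gain = 0.267.
Target gain for A = 7.8: g* = 1 − 1/7.8 = 0.8718.
Additional gain needed = 0.8718 − 0.267 = 0.60.

0.60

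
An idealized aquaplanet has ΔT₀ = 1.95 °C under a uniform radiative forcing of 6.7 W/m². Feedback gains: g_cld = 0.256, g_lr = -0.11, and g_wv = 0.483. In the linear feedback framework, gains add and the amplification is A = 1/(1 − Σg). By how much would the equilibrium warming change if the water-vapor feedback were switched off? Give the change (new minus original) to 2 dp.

-2.97 °C

Original: g = 0.629, ΔT = 1.95/(1−0.629) = 5.2561 °C.
Without water-vapor: g' = 0.146, ΔT' = 1.95/(1−0.146) = 2.2834 °C.
Change = 2.2834 − 5.2561 = -2.97 °C.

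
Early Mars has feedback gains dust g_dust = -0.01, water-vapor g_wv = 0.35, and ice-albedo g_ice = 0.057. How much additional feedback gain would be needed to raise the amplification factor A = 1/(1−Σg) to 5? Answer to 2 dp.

0.40

Current total gain = 0.397.
Target gain for A = 5: g* = 1 − 1/5 = 0.8.
Additional gain needed = 0.8 − 0.397 = 0.40.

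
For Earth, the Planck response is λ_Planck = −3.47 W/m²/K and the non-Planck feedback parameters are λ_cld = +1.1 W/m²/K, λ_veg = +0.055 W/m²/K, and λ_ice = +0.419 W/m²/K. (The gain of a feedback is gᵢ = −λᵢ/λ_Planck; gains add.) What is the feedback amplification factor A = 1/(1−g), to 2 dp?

1.83

Convert to gains: g_cld = 1.1/3.47 = 0.317; g_veg = 0.055/3.47 = 0.01585; g_ice = 0.419/3.47 = 0.1207.
Total gain g = 0.45355.
A = 1/(1 − 0.45355) = 1.83.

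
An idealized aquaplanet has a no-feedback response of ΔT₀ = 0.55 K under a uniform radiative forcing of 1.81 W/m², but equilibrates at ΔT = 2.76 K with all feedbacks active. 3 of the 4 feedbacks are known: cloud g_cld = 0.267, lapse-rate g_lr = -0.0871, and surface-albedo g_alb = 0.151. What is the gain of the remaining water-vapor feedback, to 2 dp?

Amplification A = ΔT/ΔT₀ = 2.76/0.55 = 5.018.
Total gain g = 1 − 1/A = 1 − 1/5.018 = 0.8007.
Known gains sum to 0.267 − 0.0871 + 0.151 = 0.3309.
g_wv = 0.8007 − 0.3309 = 0.47.

0.47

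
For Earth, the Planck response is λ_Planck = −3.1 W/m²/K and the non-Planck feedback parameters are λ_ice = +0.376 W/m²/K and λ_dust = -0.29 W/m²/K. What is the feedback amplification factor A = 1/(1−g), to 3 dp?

1.029

Convert to gains: g_ice = 0.376/3.1 = 0.1213; g_dust = -0.29/3.1 = -0.09355.
Total gain g = 0.02775.
A = 1/(1 − 0.02775) = 1.029.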